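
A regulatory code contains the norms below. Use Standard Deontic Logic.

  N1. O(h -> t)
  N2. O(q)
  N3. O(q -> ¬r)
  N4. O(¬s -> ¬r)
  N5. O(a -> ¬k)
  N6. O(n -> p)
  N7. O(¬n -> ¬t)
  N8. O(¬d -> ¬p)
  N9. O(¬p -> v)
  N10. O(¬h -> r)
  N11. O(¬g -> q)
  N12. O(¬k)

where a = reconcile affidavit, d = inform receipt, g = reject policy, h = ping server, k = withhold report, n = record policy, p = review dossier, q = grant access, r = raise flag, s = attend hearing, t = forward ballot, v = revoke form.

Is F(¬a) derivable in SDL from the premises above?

No

Premise 5 is O(a -> ¬k); even if O(¬k) held, inferring O(a) would be affirming the consequent — invalid.
No other premise forces O(a). An ideal world satisfying every premise can still have ¬a true, so F(¬a) is not derivable.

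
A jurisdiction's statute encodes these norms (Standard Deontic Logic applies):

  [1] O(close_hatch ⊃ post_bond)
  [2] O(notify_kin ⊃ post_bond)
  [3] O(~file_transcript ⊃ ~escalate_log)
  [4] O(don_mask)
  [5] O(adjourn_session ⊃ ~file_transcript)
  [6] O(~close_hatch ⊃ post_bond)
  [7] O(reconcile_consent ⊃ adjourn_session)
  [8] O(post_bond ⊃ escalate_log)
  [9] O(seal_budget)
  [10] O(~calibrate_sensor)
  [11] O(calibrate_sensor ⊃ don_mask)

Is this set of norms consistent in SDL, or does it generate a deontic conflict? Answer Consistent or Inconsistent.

Consistent

Premise 11 is O(calibrate_sensor ⊃ don_mask); even if O(don_mask) held, inferring O(calibrate_sensor) would be affirming the consequent — invalid.
So O(calibrate_sensor) is not derivable, and the apparent clash with O(~calibrate_sensor) does not arise.
A world satisfying every obligation exists (e.g. adjourn_session=false, calibrate_sensor=false, close_hatch=false, don_mask=true, escalate_log=true, file_transcript=true, notify_kin=false, post_bond=true, reconcile_consent=false, seal_budget=true); no atom is both obligatory and forbidden, so the set is consistent.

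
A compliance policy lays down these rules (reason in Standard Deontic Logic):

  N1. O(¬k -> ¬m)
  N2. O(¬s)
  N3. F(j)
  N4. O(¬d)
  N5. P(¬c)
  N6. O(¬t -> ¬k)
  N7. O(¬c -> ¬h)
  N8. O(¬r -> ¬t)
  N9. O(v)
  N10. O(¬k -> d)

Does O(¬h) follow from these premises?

Premise 7 is O(¬c -> ¬h), but O(¬c) is not derivable from the premises (the permission P(¬c) asserts only ¬O(c), not O(¬c)), so it does not yield O(¬h).
No other premise forces O(¬h). An ideal world satisfying every premise can still have ¬h false, so O(¬h) is not derivable.

No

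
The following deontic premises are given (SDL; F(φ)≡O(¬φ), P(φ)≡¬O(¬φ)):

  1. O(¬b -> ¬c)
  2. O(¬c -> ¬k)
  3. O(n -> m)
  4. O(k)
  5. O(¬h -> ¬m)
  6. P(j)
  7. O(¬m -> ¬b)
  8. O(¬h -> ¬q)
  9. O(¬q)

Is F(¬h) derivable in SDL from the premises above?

Premise 4 gives O(k).
The contrapositive of premise 2 (O(¬c -> ¬k)) is O(k -> c), and O(k) is already established, so O(c).
The contrapositive of premise 1 (O(¬b -> ¬c)) is O(c -> b), and O(c) is already established, so O(b).
Premise 7 is O(¬m -> ¬b); contrapositively O(b -> m). Since O(b) holds, K gives O(m).
Premise 5, O(¬h -> ¬m), contraposes to O(m -> h); with O(m) we get O(h).
Premises 3, 6, 8, 9 do not contribute to this derivation.
So O(h) holds, i.e. F(¬h). The claim follows.

Yes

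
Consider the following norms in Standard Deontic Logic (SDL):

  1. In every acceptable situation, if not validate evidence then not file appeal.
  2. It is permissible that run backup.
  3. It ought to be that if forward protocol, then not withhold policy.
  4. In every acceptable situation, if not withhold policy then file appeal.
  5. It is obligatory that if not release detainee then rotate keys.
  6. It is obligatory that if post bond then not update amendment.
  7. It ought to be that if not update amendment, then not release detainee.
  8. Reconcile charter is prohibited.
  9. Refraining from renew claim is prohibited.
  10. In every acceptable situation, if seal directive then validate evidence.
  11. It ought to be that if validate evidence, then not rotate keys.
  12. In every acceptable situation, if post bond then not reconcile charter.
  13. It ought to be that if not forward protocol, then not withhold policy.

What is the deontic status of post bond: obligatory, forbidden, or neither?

Premises 3 and 13 are O(forward_protocol → ¬withhold_policy) and O(¬forward_protocol → ¬withhold_policy); every ideal world satisfies forward_protocol or ¬forward_protocol, so in either case ¬withhold_policy holds — hence O(¬withhold_policy).
With premise 4, O(¬withhold_policy → file_appeal), the K-axiom yields O(file_appeal).
Premise 1, O(¬validate_evidence → ¬file_appeal), contraposes to O(file_appeal → validate_evidence); with O(file_appeal) we get O(validate_evidence).
Applying K to premise 11 (O(validate_evidence → ¬rotate_keys)) and O(validate_evidence) yields O(¬rotate_keys).
Premise 5 is O(¬release_detainee → rotate_keys); contrapositively O(¬rotate_keys → release_detainee). Since O(¬rotate_keys) holds, K gives O(release_detainee).
The contrapositive of premise 7 (O(¬update_amendment → ¬release_detainee)) is O(release_detainee → update_amendment), and O(release_detainee) is already established, so O(update_amendment).
Premise 6 is O(post_bond → ¬update_amendment); contrapositively O(update_amendment → ¬post_bond). Since O(update_amendment) holds, K gives O(¬post_bond).
Premises 2, 8, 9, 10, 12 do not contribute to this derivation.
Thus O(¬post_bond), which is F(post_bond): post_bond is forbidden.

Forbidden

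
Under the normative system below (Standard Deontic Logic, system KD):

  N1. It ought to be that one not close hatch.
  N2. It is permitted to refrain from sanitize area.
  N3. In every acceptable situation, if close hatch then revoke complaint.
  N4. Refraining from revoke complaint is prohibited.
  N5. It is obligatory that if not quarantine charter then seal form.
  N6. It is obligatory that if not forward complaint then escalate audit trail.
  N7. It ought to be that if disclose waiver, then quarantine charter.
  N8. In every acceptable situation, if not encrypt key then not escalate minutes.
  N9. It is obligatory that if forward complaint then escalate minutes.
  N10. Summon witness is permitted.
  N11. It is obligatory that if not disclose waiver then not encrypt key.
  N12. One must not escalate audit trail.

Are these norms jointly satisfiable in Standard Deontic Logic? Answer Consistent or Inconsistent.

Consistent

Premise 3 is O(close_hatch → revoke_complaint); even if O(revoke_complaint) held, inferring O(close_hatch) would be affirming the consequent — invalid.
So O(close_hatch) is not derivable, and the apparent clash with O(¬close_hatch) does not arise.
A world satisfying every obligation exists (e.g. close_hatch=false, disclose_waiver=true, encrypt_key=true, escalate_audit_trail=false, escalate_minutes=true, forward_complaint=true, quarantine_charter=true, revoke_complaint=true, sanitize_area=false, seal_form=false, summon_witness=false); no atom is both obligatory and forbidden, so the set is consistent.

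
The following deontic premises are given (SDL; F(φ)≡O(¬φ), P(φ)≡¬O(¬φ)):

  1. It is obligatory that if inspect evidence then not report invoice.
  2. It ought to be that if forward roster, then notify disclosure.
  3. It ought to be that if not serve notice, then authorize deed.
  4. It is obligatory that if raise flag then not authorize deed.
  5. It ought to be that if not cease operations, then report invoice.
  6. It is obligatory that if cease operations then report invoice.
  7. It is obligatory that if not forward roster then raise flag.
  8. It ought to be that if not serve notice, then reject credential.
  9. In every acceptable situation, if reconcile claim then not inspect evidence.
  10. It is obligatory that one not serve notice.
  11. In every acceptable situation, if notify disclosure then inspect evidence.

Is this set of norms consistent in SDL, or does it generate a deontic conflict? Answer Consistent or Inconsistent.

Inconsistent

By case analysis on cease_operations: premise 6 gives O(cease_operations → report_invoice) and premise 5 gives O(¬cease_operations → report_invoice), so O(report_invoice) either way.
Premise 1, O(inspect_evidence → ¬report_invoice), contraposes to O(report_invoice → ¬inspect_evidence); with O(report_invoice) we get O(¬inspect_evidence).
Premise 11, O(notify_disclosure → inspect_evidence), contraposes to O(¬inspect_evidence → ¬notify_disclosure); with O(¬inspect_evidence) we get O(¬notify_disclosure).
The contrapositive of premise 2 (O(forward_roster → notify_disclosure)) is O(¬notify_disclosure → ¬forward_roster), and O(¬notify_disclosure) is already established, so O(¬forward_roster).
Premise 7 is O(¬forward_roster → raise_flag); since O(¬forward_roster), deontic closure gives O(raise_flag).
Applying K to premise 4 (O(raise_flag → ¬authorize_deed)) and O(raise_flag) yields O(¬authorize_deed).
Premise 3 is O(¬serve_notice → authorize_deed); contrapositively O(¬authorize_deed → serve_notice). Since O(¬authorize_deed) holds, K gives O(serve_notice).
But premise 10 directly asserts O(¬serve_notice).
We now have both O(serve_notice) and O(¬serve_notice) — serve_notice is simultaneously obligatory and forbidden, violating the D-axiom.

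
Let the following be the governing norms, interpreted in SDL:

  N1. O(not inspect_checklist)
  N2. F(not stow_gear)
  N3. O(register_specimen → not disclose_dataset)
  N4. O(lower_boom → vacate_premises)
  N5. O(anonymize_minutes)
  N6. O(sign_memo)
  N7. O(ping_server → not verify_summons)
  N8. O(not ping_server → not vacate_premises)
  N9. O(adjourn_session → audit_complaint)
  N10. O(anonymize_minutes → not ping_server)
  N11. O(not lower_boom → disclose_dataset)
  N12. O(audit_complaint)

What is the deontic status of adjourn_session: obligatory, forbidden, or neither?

Neither

Premise 9 is O(adjourn_session → audit_complaint); even if O(audit_complaint) held, inferring O(adjourn_session) would be affirming the consequent — invalid.
No premise or chain of K-axiom applications forces O(adjourn_session), and none forces O(not adjourn_session). So adjourn_session is neither obligatory nor forbidden under these norms.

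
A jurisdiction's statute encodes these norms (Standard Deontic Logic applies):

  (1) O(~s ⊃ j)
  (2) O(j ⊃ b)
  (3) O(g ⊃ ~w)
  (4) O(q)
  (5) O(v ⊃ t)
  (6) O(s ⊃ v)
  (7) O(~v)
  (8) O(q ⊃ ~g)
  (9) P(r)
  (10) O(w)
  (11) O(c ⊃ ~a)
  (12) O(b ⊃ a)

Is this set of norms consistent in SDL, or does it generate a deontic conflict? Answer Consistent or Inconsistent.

Premise 3 is O(g ⊃ ~w), but O(g) is not derivable from the premises, so it does not yield O(~w).
So O(~w) is not derivable, and the apparent clash with O(w) does not arise.
A world satisfying every obligation exists (e.g. a=true, b=true, c=false, g=false, j=true, q=true, r=false, s=false, t=false, v=false, w=true); no atom is both obligatory and forbidden, so the set is consistent.

Consistent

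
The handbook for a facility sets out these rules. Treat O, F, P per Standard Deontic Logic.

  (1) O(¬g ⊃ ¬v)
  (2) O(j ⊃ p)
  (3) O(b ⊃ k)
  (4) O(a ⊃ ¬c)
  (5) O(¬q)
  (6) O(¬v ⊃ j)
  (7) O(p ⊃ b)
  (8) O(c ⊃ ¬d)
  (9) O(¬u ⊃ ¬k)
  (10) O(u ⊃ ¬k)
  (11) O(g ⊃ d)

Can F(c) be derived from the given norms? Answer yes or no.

Yes

By case analysis on u: premise 10 gives O(u ⊃ ¬k) and premise 9 gives O(¬u ⊃ ¬k), so O(¬k) either way.
The contrapositive of premise 3 (O(b ⊃ k)) is O(¬k ⊃ ¬b), and O(¬k) is already established, so O(¬b).
Premise 7, O(p ⊃ b), contraposes to O(¬b ⊃ ¬p); with O(¬b) we get O(¬p).
The contrapositive of premise 2 (O(j ⊃ p)) is O(¬p ⊃ ¬j), and O(¬p) is already established, so O(¬j).
Premise 6 is O(¬v ⊃ j); contrapositively O(¬j ⊃ v). Since O(¬j) holds, K gives O(v).
Premise 1, O(¬g ⊃ ¬v), contraposes to O(v ⊃ g); with O(v) we get O(g).
Premise 11 is O(g ⊃ d); since O(g), deontic closure gives O(d).
Premise 8 is O(c ⊃ ¬d); contrapositively O(d ⊃ ¬c). Since O(d) holds, K gives O(¬c).
Premises 4, 5 do not contribute to this derivation.
So O(¬c) holds, i.e. F(c). The claim follows.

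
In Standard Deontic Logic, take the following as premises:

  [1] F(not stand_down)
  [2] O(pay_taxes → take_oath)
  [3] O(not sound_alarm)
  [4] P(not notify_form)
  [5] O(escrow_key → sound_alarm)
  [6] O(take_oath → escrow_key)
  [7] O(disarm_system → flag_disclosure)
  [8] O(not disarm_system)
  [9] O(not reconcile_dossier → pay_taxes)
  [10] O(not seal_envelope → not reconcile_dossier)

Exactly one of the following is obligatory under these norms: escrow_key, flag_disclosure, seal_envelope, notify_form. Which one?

seal_envelope

Premise 3 states O(not sound_alarm) outright.
Premise 5, O(escrow_key → sound_alarm), contraposes to O(not sound_alarm → not escrow_key); with O(not sound_alarm) we get O(not escrow_key).
Premise 6 is O(take_oath → escrow_key); contrapositively O(not escrow_key → not take_oath). Since O(not escrow_key) holds, K gives O(not take_oath).
Premise 2 is O(pay_taxes → take_oath); contrapositively O(not take_oath → not pay_taxes). Since O(not take_oath) holds, K gives O(not pay_taxes).
Premise 9 is O(not reconcile_dossier → pay_taxes); contrapositively O(not pay_taxes → reconcile_dossier). Since O(not pay_taxes) holds, K gives O(reconcile_dossier).
The contrapositive of premise 10 (O(not seal_envelope → not reconcile_dossier)) is O(reconcile_dossier → seal_envelope), and O(reconcile_dossier) is already established, so O(seal_envelope).
So O(seal_envelope) holds — seal_envelope is obligatory. None of the other listed options is made obligatory by any chain of premises.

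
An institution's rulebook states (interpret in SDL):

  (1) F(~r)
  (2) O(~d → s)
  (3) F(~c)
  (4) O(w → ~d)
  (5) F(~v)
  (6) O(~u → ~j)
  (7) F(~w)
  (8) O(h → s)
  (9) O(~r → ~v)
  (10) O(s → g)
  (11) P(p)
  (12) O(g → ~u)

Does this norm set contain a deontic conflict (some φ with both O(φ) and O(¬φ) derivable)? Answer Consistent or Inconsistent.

Consistent

Premise 9 is O(~r → ~v), but O(~r) is not derivable from the premises, so it does not yield O(~v).
So O(~v) is not derivable, and the apparent clash with O(v) does not arise.
A world satisfying every obligation exists (e.g. c=true, d=false, g=true, h=false, j=false, p=false, r=true, s=true, u=false, v=true, w=true); no atom is both obligatory and forbidden, so the set is consistent.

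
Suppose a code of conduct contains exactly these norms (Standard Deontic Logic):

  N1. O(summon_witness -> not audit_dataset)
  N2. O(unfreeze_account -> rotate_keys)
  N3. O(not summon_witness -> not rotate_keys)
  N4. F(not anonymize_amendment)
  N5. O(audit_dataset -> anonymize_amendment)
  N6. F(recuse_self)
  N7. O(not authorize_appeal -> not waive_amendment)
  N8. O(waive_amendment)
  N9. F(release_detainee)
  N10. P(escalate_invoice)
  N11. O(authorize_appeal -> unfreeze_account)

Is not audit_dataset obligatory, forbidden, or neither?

Obligatory

Premise 8 states O(waive_amendment) outright.
Premise 7 is O(not authorize_appeal -> not waive_amendment); contrapositively O(waive_amendment -> authorize_appeal). Since O(waive_amendment) holds, K gives O(authorize_appeal).
Applying K to premise 11 (O(authorize_appeal -> unfreeze_account)) and O(authorize_appeal) yields O(unfreeze_account).
Applying K to premise 2 (O(unfreeze_account -> rotate_keys)) and O(unfreeze_account) yields O(rotate_keys).
Premise 3 is O(not summon_witness -> not rotate_keys); contrapositively O(rotate_keys -> summon_witness). Since O(rotate_keys) holds, K gives O(summon_witness).
Applying K to premise 1 (O(summon_witness -> not audit_dataset)) and O(summon_witness) yields O(not audit_dataset).
Premises 4, 5, 6, 9, 10 do not contribute to this derivation.
Hence not audit_dataset is obligatory.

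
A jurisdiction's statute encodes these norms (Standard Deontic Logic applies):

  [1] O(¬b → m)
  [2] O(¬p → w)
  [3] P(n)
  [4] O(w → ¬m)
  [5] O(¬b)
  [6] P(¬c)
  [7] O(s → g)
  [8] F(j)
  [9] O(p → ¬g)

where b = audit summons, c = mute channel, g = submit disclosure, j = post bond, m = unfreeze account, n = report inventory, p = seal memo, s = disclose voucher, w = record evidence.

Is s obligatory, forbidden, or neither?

Premise 5 states O(¬b) outright.
Premise 1 is O(¬b → m); since O(¬b), deontic closure gives O(m).
Premise 4, O(w → ¬m), contraposes to O(m → ¬w); with O(m) we get O(¬w).
Premise 2 is O(¬p → w); contrapositively O(¬w → p). Since O(¬w) holds, K gives O(p).
Premise 9 is O(p → ¬g); since O(p), deontic closure gives O(¬g).
Premise 7 is O(s → g); contrapositively O(¬g → ¬s). Since O(¬g) holds, K gives O(¬s).
Premises 3, 6, 8 do not contribute to this derivation.
Thus O(¬s), which is F(s): s is forbidden.

Forbidden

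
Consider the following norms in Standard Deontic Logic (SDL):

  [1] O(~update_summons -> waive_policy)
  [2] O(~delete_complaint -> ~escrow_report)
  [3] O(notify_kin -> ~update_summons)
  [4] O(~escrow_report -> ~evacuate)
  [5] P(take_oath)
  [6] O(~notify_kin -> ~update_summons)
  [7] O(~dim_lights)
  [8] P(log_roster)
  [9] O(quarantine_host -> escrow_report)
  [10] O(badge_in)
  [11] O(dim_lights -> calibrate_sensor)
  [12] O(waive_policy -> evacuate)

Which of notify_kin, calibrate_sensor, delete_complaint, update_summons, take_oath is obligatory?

delete_complaint

Premises 6 and 3 are O(~notify_kin -> ~update_summons) and O(notify_kin -> ~update_summons); every ideal world satisfies ~notify_kin or notify_kin, so in either case ~update_summons holds — hence O(~update_summons).
From O(~update_summons) and premise 1, O(~update_summons -> waive_policy), we obtain O(waive_policy).
Applying K to premise 12 (O(waive_policy -> evacuate)) and O(waive_policy) yields O(evacuate).
The contrapositive of premise 4 (O(~escrow_report -> ~evacuate)) is O(evacuate -> escrow_report), and O(evacuate) is already established, so O(escrow_report).
Premise 2, O(~delete_complaint -> ~escrow_report), contraposes to O(escrow_report -> delete_complaint); with O(escrow_report) we get O(delete_complaint).
So O(delete_complaint) holds — delete_complaint is obligatory. None of the other listed options is made obligatory by any chain of premises.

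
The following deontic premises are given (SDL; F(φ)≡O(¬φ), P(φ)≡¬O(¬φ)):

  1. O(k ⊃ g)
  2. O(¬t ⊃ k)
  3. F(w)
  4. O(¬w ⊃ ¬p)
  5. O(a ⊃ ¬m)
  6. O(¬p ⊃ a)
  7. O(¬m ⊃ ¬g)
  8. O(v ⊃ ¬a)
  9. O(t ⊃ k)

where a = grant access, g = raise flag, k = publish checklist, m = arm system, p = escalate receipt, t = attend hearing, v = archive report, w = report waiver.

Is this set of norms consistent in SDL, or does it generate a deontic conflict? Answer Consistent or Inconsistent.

Premises 9 and 2 cover both cases: O(t ⊃ k) and O(¬t ⊃ k). Since t ∨ ¬t is a tautology, O(k) follows.
Applying K to premise 1 (O(k ⊃ g)) and O(k) yields O(g).
The contrapositive of premise 7 (O(¬m ⊃ ¬g)) is O(g ⊃ m), and O(g) is already established, so O(m).
The contrapositive of premise 5 (O(a ⊃ ¬m)) is O(m ⊃ ¬a), and O(m) is already established, so O(¬a).
The contrapositive of premise 6 (O(¬p ⊃ a)) is O(¬a ⊃ p), and O(¬a) is already established, so O(p).
Premise 4 is O(¬w ⊃ ¬p); contrapositively O(p ⊃ w). Since O(p) holds, K gives O(w).
But premise 3, F(w), means O(¬w).
We now have both O(w) and O(¬w) — w is simultaneously obligatory and forbidden, violating the D-axiom.

Inconsistent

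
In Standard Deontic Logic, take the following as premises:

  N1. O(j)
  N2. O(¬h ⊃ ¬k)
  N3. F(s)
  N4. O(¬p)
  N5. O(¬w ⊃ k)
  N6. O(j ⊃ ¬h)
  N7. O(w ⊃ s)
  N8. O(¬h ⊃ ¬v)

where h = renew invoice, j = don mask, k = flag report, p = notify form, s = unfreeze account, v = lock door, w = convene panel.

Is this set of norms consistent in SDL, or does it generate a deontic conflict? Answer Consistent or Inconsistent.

Inconsistent

Premise 3, F(s), is equivalent to O(¬s).
Premise 7, O(w ⊃ s), contraposes to O(¬s ⊃ ¬w); with O(¬s) we get O(¬w).
With premise 5, O(¬w ⊃ k), the K-axiom yields O(k).
Premise 2 is O(¬h ⊃ ¬k); contrapositively O(k ⊃ h). Since O(k) holds, K gives O(h).
Premise 6, O(j ⊃ ¬h), contraposes to O(h ⊃ ¬j); with O(h) we get O(¬j).
But premise 1 directly asserts O(j).
We now have both O(¬j) and O(j) — j is simultaneously obligatory and forbidden, violating the D-axiom.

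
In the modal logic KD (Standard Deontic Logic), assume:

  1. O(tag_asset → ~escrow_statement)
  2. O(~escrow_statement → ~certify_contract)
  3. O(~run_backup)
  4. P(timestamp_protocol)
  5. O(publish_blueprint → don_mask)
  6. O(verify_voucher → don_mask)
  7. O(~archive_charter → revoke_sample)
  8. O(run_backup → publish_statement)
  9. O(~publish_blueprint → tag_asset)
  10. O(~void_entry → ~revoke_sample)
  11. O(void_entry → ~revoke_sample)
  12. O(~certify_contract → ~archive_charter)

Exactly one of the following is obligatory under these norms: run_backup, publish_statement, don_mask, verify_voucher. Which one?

By case analysis on ~void_entry: premise 10 gives O(~void_entry → ~revoke_sample) and premise 11 gives O(void_entry → ~revoke_sample), so O(~revoke_sample) either way.
Premise 7 is O(~archive_charter → revoke_sample); contrapositively O(~revoke_sample → archive_charter). Since O(~revoke_sample) holds, K gives O(archive_charter).
Premise 12 is O(~certify_contract → ~archive_charter); contrapositively O(archive_charter → certify_contract). Since O(archive_charter) holds, K gives O(certify_contract).
The contrapositive of premise 2 (O(~escrow_statement → ~certify_contract)) is O(certify_contract → escrow_statement), and O(certify_contract) is already established, so O(escrow_statement).
The contrapositive of premise 1 (O(tag_asset → ~escrow_statement)) is O(escrow_statement → ~tag_asset), and O(escrow_statement) is already established, so O(~tag_asset).
Premise 9, O(~publish_blueprint → tag_asset), contraposes to O(~tag_asset → publish_blueprint); with O(~tag_asset) we get O(publish_blueprint).
Premise 5 is O(publish_blueprint → don_mask); since O(publish_blueprint), deontic closure gives O(don_mask).
So O(don_mask) holds — don_mask is obligatory. None of the other listed options is made obligatory by any chain of premises.

don_mask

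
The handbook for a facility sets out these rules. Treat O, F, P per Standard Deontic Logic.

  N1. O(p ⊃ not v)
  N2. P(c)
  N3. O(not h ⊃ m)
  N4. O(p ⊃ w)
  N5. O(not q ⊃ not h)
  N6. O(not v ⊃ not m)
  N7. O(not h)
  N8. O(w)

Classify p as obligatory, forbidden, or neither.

Forbidden

From premise 7 we have O(not h).
Applying K to premise 3 (O(not h ⊃ m)) and O(not h) yields O(m).
Premise 6, O(not v ⊃ not m), contraposes to O(m ⊃ v); with O(m) we get O(v).
Premise 1 is O(p ⊃ not v); contrapositively O(v ⊃ not p). Since O(v) holds, K gives O(not p).
Premises 2, 4, 5, 8 do not contribute to this derivation.
Thus O(not p), which is F(p): p is forbidden.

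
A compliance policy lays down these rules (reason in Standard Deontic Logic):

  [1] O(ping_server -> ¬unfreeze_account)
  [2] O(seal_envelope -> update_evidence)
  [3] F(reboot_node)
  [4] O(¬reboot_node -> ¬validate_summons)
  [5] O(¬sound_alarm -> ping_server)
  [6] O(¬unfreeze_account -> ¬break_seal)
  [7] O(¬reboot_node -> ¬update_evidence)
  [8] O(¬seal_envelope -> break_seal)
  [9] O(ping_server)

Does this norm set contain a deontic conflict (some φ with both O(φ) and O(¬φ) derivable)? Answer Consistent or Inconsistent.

Inconsistent

Premise 9 states O(ping_server) outright.
With premise 1, O(ping_server -> ¬unfreeze_account), the K-axiom yields O(¬unfreeze_account).
Applying K to premise 6 (O(¬unfreeze_account -> ¬break_seal)) and O(¬unfreeze_account) yields O(¬break_seal).
The contrapositive of premise 8 (O(¬seal_envelope -> break_seal)) is O(¬break_seal -> seal_envelope), and O(¬break_seal) is already established, so O(seal_envelope).
With premise 2, O(seal_envelope -> update_evidence), the K-axiom yields O(update_evidence).
The contrapositive of premise 7 (O(¬reboot_node -> ¬update_evidence)) is O(update_evidence -> reboot_node), and O(update_evidence) is already established, so O(reboot_node).
However, F(reboot_node) at premise 3 amounts to O(¬reboot_node).
We now have both O(reboot_node) and O(¬reboot_node) — reboot_node is simultaneously obligatory and forbidden, violating the D-axiom.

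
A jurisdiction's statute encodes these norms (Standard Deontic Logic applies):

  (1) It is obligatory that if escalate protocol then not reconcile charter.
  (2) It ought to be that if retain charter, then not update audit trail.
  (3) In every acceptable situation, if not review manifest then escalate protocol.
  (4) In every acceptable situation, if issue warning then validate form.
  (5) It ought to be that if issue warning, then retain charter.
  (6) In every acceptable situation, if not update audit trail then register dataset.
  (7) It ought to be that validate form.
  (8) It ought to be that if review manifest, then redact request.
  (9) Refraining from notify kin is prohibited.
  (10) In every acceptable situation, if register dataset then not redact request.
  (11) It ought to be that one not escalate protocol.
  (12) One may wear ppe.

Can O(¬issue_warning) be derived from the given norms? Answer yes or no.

Yes

Premise 11 states O(¬escalate_protocol) outright.
The contrapositive of premise 3 (O(¬review_manifest → escalate_protocol)) is O(¬escalate_protocol → review_manifest), and O(¬escalate_protocol) is already established, so O(review_manifest).
With premise 8, O(review_manifest → redact_request), the K-axiom yields O(redact_request).
Premise 10 is O(register_dataset → ¬redact_request); contrapositively O(redact_request → ¬register_dataset). Since O(redact_request) holds, K gives O(¬register_dataset).
Premise 6, O(¬update_audit_trail → register_dataset), contraposes to O(¬register_dataset → update_audit_trail); with O(¬register_dataset) we get O(update_audit_trail).
The contrapositive of premise 2 (O(retain_charter → ¬update_audit_trail)) is O(update_audit_trail → ¬retain_charter), and O(update_audit_trail) is already established, so O(¬retain_charter).
Premise 5, O(issue_warning → retain_charter), contraposes to O(¬retain_charter → ¬issue_warning); with O(¬retain_charter) we get O(¬issue_warning).
Premises 1, 4, 7, 9, 12 do not contribute to this derivation.
So O(¬issue_warning) follows.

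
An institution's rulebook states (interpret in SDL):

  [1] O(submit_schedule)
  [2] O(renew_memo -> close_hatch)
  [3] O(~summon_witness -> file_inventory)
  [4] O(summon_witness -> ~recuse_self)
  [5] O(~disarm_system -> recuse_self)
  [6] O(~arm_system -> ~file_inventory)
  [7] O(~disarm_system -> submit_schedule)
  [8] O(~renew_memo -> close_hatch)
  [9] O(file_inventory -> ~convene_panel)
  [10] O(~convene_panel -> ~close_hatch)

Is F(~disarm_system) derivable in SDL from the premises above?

Yes

By case analysis on ~renew_memo: premise 8 gives O(~renew_memo -> close_hatch) and premise 2 gives O(renew_memo -> close_hatch), so O(close_hatch) either way.
The contrapositive of premise 10 (O(~convene_panel -> ~close_hatch)) is O(close_hatch -> convene_panel), and O(close_hatch) is already established, so O(convene_panel).
Premise 9 is O(file_inventory -> ~convene_panel); contrapositively O(convene_panel -> ~file_inventory). Since O(convene_panel) holds, K gives O(~file_inventory).
Premise 3, O(~summon_witness -> file_inventory), contraposes to O(~file_inventory -> summon_witness); with O(~file_inventory) we get O(summon_witness).
Applying K to premise 4 (O(summon_witness -> ~recuse_self)) and O(summon_witness) yields O(~recuse_self).
The contrapositive of premise 5 (O(~disarm_system -> recuse_self)) is O(~recuse_self -> disarm_system), and O(~recuse_self) is already established, so O(disarm_system).
Premises 1, 6, 7 do not contribute to this derivation.
So O(disarm_system) holds, i.e. F(~disarm_system). The claim follows.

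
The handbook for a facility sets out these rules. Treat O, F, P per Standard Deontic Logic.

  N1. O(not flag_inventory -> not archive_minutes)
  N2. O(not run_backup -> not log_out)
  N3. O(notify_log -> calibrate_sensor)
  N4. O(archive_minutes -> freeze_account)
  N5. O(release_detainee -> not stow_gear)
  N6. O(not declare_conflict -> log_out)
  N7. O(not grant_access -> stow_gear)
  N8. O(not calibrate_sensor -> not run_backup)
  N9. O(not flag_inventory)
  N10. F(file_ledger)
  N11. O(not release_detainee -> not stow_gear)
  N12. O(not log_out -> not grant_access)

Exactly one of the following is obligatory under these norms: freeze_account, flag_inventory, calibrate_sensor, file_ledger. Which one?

calibrate_sensor

By case analysis on release_detainee: premise 5 gives O(release_detainee -> not stow_gear) and premise 11 gives O(not release_detainee -> not stow_gear), so O(not stow_gear) either way.
Premise 7 is O(not grant_access -> stow_gear); contrapositively O(not stow_gear -> grant_access). Since O(not stow_gear) holds, K gives O(grant_access).
The contrapositive of premise 12 (O(not log_out -> not grant_access)) is O(grant_access -> log_out), and O(grant_access) is already established, so O(log_out).
Premise 2 is O(not run_backup -> not log_out); contrapositively O(log_out -> run_backup). Since O(log_out) holds, K gives O(run_backup).
The contrapositive of premise 8 (O(not calibrate_sensor -> not run_backup)) is O(run_backup -> calibrate_sensor), and O(run_backup) is already established, so O(calibrate_sensor).
So O(calibrate_sensor) holds — calibrate_sensor is obligatory. None of the other listed options is made obligatory by any chain of premises.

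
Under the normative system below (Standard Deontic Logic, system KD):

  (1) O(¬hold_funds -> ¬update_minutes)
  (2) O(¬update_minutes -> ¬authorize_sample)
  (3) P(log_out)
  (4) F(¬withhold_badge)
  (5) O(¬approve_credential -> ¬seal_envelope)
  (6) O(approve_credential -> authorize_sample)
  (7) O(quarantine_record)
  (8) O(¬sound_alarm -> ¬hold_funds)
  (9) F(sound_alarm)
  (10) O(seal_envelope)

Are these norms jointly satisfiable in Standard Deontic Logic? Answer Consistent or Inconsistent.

Inconsistent

Premise 10 states O(seal_envelope) outright.
Premise 5, O(¬approve_credential -> ¬seal_envelope), contraposes to O(seal_envelope -> approve_credential); with O(seal_envelope) we get O(approve_credential).
From O(approve_credential) and premise 6, O(approve_credential -> authorize_sample), we obtain O(authorize_sample).
The contrapositive of premise 2 (O(¬update_minutes -> ¬authorize_sample)) is O(authorize_sample -> update_minutes), and O(authorize_sample) is already established, so O(update_minutes).
The contrapositive of premise 1 (O(¬hold_funds -> ¬update_minutes)) is O(update_minutes -> hold_funds), and O(update_minutes) is already established, so O(hold_funds).
Premise 8, O(¬sound_alarm -> ¬hold_funds), contraposes to O(hold_funds -> sound_alarm); with O(hold_funds) we get O(sound_alarm).
But premise 9, F(sound_alarm), means O(¬sound_alarm).
We now have both O(sound_alarm) and O(¬sound_alarm) — sound_alarm is simultaneously obligatory and forbidden, violating the D-axiom.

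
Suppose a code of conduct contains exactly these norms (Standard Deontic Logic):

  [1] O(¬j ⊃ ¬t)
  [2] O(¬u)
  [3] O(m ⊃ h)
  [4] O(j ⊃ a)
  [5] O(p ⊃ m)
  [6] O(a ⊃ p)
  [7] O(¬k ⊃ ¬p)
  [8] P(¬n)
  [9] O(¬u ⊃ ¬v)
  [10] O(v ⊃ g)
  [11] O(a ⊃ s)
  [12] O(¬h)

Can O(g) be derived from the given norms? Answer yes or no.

Premise 10 is O(v ⊃ g), but O(v) is not derivable from the premises, so it does not yield O(g).
No other premise forces O(g). An ideal world satisfying every premise can still have g false, so O(g) is not derivable.

No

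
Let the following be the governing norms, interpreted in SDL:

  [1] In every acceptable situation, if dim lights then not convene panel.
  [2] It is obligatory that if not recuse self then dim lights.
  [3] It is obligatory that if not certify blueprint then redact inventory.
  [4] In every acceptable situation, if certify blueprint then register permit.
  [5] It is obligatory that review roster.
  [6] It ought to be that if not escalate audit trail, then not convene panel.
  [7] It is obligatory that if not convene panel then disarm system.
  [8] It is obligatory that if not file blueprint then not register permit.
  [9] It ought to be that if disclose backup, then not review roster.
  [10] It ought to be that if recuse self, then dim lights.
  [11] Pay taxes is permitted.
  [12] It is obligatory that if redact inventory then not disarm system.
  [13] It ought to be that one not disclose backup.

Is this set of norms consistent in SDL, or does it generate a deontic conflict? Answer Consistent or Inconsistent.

Consistent

Premise 9 is O(disclose_backup → ¬review_roster), but O(disclose_backup) is not derivable from the premises, so it does not yield O(¬review_roster).
So O(¬review_roster) is not derivable, and the apparent clash with O(review_roster) does not arise.
A world satisfying every obligation exists (e.g. certify_blueprint=true, convene_panel=false, dim_lights=true, disarm_system=true, disclose_backup=false, escalate_audit_trail=false, file_blueprint=true, pay_taxes=false, recuse_self=false, redact_inventory=false, register_permit=true, review_roster=true); no atom is both obligatory and forbidden, so the set is consistent.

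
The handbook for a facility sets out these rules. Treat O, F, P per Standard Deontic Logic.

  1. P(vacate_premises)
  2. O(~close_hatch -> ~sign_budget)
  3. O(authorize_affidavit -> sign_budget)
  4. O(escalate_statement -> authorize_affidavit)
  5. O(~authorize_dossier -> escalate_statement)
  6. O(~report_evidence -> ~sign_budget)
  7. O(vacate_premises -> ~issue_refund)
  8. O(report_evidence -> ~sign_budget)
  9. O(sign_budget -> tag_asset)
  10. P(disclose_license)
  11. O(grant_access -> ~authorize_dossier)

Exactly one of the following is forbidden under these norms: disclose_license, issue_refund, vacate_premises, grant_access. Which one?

grant_access

Premises 6 and 8 cover both cases: O(~report_evidence -> ~sign_budget) and O(report_evidence -> ~sign_budget). Since ~report_evidence ∨ report_evidence is a tautology, O(~sign_budget) follows.
Premise 3, O(authorize_affidavit -> sign_budget), contraposes to O(~sign_budget -> ~authorize_affidavit); with O(~sign_budget) we get O(~authorize_affidavit).
Premise 4, O(escalate_statement -> authorize_affidavit), contraposes to O(~authorize_affidavit -> ~escalate_statement); with O(~authorize_affidavit) we get O(~escalate_statement).
Premise 5, O(~authorize_dossier -> escalate_statement), contraposes to O(~escalate_statement -> authorize_dossier); with O(~escalate_statement) we get O(authorize_dossier).
Premise 11 is O(grant_access -> ~authorize_dossier); contrapositively O(authorize_dossier -> ~grant_access). Since O(authorize_dossier) holds, K gives O(~grant_access).
So O(~grant_access) holds, i.e. grant_access is forbidden. None of the other listed options is forbidden under the premises.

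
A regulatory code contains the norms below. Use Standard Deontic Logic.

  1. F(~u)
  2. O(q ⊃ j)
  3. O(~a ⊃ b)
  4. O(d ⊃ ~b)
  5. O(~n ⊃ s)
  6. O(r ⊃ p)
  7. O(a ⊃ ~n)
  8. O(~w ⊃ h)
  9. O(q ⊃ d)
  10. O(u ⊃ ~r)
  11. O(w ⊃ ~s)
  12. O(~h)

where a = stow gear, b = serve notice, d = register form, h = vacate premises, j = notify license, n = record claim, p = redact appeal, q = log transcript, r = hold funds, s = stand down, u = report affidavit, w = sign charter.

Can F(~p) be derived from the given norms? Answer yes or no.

No

Premise 6 is O(r ⊃ p), but O(r) is not derivable from the premises, so it does not yield O(p).
No other premise forces O(p). An ideal world satisfying every premise can still have ~p true, so F(~p) is not derivable.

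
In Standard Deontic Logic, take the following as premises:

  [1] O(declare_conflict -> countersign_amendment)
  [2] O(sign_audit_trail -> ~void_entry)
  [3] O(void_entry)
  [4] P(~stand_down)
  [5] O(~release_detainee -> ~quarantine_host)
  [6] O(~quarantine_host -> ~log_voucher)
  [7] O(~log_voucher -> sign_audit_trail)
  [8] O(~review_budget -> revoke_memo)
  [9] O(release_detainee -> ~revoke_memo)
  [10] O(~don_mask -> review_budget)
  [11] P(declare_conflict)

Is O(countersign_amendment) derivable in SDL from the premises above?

No

Premise 1 is O(declare_conflict -> countersign_amendment), but O(declare_conflict) is not derivable from the premises (the permission P(declare_conflict) asserts only ~O(~declare_conflict), not O(declare_conflict)), so it does not yield O(countersign_amendment).
No other premise forces O(countersign_amendment). An ideal world satisfying every premise can still have countersign_amendment false, so O(countersign_amendment) is not derivable.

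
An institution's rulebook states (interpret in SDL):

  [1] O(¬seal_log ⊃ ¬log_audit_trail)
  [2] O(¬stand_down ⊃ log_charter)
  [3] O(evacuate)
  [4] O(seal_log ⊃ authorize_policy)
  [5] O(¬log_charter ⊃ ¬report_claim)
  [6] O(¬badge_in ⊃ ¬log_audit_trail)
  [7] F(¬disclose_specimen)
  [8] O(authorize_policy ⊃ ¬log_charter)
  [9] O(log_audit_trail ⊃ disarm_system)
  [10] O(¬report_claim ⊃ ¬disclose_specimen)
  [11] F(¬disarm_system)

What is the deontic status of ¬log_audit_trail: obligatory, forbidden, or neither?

Obligatory

Premise 7, F(¬disclose_specimen), is equivalent to O(disclose_specimen).
The contrapositive of premise 10 (O(¬report_claim ⊃ ¬disclose_specimen)) is O(disclose_specimen ⊃ report_claim), and O(disclose_specimen) is already established, so O(report_claim).
Premise 5, O(¬log_charter ⊃ ¬report_claim), contraposes to O(report_claim ⊃ log_charter); with O(report_claim) we get O(log_charter).
Premise 8, O(authorize_policy ⊃ ¬log_charter), contraposes to O(log_charter ⊃ ¬authorize_policy); with O(log_charter) we get O(¬authorize_policy).
The contrapositive of premise 4 (O(seal_log ⊃ authorize_policy)) is O(¬authorize_policy ⊃ ¬seal_log), and O(¬authorize_policy) is already established, so O(¬seal_log).
Premise 1 is O(¬seal_log ⊃ ¬log_audit_trail); since O(¬seal_log), deontic closure gives O(¬log_audit_trail).
Premises 2, 3, 6, 9, 11 do not contribute to this derivation.
Hence ¬log_audit_trail is obligatory.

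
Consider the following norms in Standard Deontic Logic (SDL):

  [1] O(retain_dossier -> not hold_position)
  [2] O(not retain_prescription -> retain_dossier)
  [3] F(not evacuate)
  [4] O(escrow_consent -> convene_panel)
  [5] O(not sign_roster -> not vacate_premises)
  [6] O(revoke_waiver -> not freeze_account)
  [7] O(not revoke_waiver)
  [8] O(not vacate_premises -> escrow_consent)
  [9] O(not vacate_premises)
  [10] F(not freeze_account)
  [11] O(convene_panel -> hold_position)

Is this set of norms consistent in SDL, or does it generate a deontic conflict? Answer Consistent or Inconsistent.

Premise 6 is O(revoke_waiver -> not freeze_account), but O(revoke_waiver) is not derivable from the premises, so it does not yield O(not freeze_account).
So O(not freeze_account) is not derivable, and the apparent clash with O(freeze_account) does not arise.
A world satisfying every obligation exists (e.g. convene_panel=true, escrow_consent=true, evacuate=true, freeze_account=true, hold_position=true, retain_dossier=false, retain_prescription=true, revoke_waiver=false, sign_roster=false, vacate_premises=false); no atom is both obligatory and forbidden, so the set is consistent.

Consistent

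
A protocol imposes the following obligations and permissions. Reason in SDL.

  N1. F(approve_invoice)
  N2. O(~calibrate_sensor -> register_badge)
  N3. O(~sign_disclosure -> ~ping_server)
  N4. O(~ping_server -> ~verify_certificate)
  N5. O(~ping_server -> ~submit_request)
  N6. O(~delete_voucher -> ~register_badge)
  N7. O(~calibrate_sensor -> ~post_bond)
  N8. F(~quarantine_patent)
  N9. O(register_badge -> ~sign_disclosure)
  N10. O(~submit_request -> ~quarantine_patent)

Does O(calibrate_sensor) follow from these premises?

Premise 8, F(~quarantine_patent), is equivalent to O(quarantine_patent).
The contrapositive of premise 10 (O(~submit_request -> ~quarantine_patent)) is O(quarantine_patent -> submit_request), and O(quarantine_patent) is already established, so O(submit_request).
Premise 5, O(~ping_server -> ~submit_request), contraposes to O(submit_request -> ping_server); with O(submit_request) we get O(ping_server).
The contrapositive of premise 3 (O(~sign_disclosure -> ~ping_server)) is O(ping_server -> sign_disclosure), and O(ping_server) is already established, so O(sign_disclosure).
The contrapositive of premise 9 (O(register_badge -> ~sign_disclosure)) is O(sign_disclosure -> ~register_badge), and O(sign_disclosure) is already established, so O(~register_badge).
Premise 2 is O(~calibrate_sensor -> register_badge); contrapositively O(~register_badge -> calibrate_sensor). Since O(~register_badge) holds, K gives O(calibrate_sensor).
Premises 1, 4, 6, 7 do not contribute to this derivation.
So O(calibrate_sensor) follows.

Yes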